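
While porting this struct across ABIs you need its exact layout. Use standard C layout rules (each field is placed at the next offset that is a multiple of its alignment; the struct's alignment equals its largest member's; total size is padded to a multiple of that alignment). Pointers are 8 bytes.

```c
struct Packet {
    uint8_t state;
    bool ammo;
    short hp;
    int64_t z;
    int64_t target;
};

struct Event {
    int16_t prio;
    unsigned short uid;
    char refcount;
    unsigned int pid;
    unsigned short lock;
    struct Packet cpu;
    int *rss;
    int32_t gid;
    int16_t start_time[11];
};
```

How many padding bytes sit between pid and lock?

0

Packet: @0: state [1B, align 1] → 1; @1: ammo [1B, align 1] → 2; @2: hp [2B, align 2] → 4; +4 pad (align 8); @8: z [8B, align 8] → 16; @16: target [8B, align 8] → 24; size 24, align 8
@0: prio [2B, align 2] → 2
@2: uid [2B, align 2] → 4
@4: refcount [1B, align 1] → 5
+3 pad (align 4)
@8: pid [4B, align 4] → 12
@12: lock [2B, align 2] → 14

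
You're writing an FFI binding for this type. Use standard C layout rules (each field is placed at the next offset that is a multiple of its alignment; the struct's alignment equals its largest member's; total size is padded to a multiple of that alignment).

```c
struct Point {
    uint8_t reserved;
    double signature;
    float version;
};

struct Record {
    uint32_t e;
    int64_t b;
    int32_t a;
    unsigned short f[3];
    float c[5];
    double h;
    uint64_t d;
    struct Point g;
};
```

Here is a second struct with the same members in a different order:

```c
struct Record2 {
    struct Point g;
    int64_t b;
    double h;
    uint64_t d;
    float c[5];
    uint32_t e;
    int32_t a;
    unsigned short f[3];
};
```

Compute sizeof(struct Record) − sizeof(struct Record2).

Point: @0: reserved [1B, align 1] → 1; +7 pad (align 8); @8: signature [8B, align 8] → 16; @16: version [4B, align 4] → 20; +4 tail pad (align 8); size 24, align 8
@0: e [4B, align 4] → 4
+4 pad (align 8)
@8: b [8B, align 8] → 16
@16: a [4B, align 4] → 20
@20: f [6B, align 2] → 26
+2 pad (align 4)
@28: c [20B, align 4] → 48
@48: h [8B, align 8] → 56
@56: d [8B, align 8] → 64
@64: g [24B, align 8] → 88
size 88, align 8
— Record2 —
@0: g [24B, align 8] → 24
@24: b [8B, align 8] → 32
@32: h [8B, align 8] → 40
@40: d [8B, align 8] → 48
@48: c [20B, align 4] → 68
@68: e [4B, align 4] → 72
@72: a [4B, align 4] → 76
@76: f [6B, align 2] → 82
+6 tail pad (align 8)
size 88, align 8
88 − 88 = 0

0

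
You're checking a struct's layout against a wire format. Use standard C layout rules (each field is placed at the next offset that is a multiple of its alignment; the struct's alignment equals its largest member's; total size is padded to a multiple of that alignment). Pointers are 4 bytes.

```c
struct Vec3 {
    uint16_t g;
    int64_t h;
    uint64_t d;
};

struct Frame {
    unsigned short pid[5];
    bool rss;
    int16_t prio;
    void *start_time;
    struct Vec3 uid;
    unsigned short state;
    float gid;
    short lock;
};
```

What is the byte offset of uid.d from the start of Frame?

40

Vec3: g at 0 (size 2, align 2) → ends 2; pad 6 to align 8 for h; h at 8 (size 8, align 8) → ends 16; d at 16 (size 8, align 8) → ends 24; total 24 bytes, alignment 8
pid at 0 (size 10, align 2) → ends 10
rss at 10 (size 1, align 1) → ends 11
pad 1 to align 2 for prio
prio at 12 (size 2, align 2) → ends 14
pad 2 to align 4 for start_time
start_time at 16 (size 4, align 4) → ends 20
pad 4 to align 8 for uid
uid at 24 (size 24, align 8) → ends 48
within Vec3: d at 16
24 + 16 = 40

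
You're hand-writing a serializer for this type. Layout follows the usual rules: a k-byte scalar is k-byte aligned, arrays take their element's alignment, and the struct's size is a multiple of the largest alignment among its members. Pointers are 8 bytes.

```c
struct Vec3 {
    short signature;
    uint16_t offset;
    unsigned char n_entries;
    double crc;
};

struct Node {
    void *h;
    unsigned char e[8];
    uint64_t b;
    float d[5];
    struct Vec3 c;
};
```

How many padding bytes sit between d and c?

4

Vec3: @0: signature [2B, align 2] → 2; @2: offset [2B, align 2] → 4; @4: n_entries [1B, align 1] → 5; +3 pad (align 8); @8: crc [8B, align 8] → 16; size 16, align 8
@0: h [8B, align 8] → 8
@8: e [8B, align 1] → 16
@16: b [8B, align 8] → 24
@24: d [20B, align 4] → 44
+4 pad (align 8)
@48: c [16B, align 8] → 64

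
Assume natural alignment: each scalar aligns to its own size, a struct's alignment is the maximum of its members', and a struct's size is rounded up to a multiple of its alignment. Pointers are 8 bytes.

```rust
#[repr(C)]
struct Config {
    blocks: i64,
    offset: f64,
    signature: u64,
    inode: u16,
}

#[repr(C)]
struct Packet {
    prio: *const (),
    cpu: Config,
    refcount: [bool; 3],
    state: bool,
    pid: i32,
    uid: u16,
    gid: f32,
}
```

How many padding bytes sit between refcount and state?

0

Config: blocks at 0 (size 8, align 8) → ends 8; offset at 8 (size 8, align 8) → ends 16; signature at 16 (size 8, align 8) → ends 24; inode at 24 (size 2, align 2) → ends 26; tail pad 6 to reach multiple of 8; total 32 bytes, alignment 8
prio at 0 (size 8, align 8) → ends 8
cpu at 8 (size 32, align 8) → ends 40
refcount at 40 (size 3, align 1) → ends 43
state at 43 (size 1, align 1) → ends 44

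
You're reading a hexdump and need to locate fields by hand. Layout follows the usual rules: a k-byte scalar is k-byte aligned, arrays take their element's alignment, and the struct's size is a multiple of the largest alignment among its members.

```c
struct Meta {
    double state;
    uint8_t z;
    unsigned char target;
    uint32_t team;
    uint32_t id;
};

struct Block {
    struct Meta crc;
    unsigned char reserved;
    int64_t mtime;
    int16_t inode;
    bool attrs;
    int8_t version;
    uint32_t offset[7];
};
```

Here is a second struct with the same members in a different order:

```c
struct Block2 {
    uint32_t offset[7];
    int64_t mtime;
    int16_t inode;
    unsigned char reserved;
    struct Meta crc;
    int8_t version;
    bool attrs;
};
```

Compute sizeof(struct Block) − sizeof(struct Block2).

-8

Meta: 0..8  state  (8B, 8-aligned); 8..9  z  (1B, 1-aligned); 9..10  target  (1B, 1-aligned); 10..12  -- padding (2B); 12..16  team  (4B, 4-aligned); 16..20  id  (4B, 4-aligned); 20..24  -- tail padding (4B); sizeof = 24, alignof = 8
0..24  crc  (24B, 8-aligned)
24..25  reserved  (1B, 1-aligned)
25..32  -- padding (7B)
32..40  mtime  (8B, 8-aligned)
40..42  inode  (2B, 2-aligned)
42..43  attrs  (1B, 1-aligned)
43..44  version  (1B, 1-aligned)
44..72  offset  (28B, 4-aligned)
sizeof = 72, alignof = 8
— Block2 —
0..28  offset  (28B, 4-aligned)
28..32  -- padding (4B)
32..40  mtime  (8B, 8-aligned)
40..42  inode  (2B, 2-aligned)
42..43  reserved  (1B, 1-aligned)
43..48  -- padding (5B)
48..72  crc  (24B, 8-aligned)
72..73  version  (1B, 1-aligned)
73..74  attrs  (1B, 1-aligned)
74..80  -- tail padding (6B)
sizeof = 80, alignof = 8
72 − 80 = -8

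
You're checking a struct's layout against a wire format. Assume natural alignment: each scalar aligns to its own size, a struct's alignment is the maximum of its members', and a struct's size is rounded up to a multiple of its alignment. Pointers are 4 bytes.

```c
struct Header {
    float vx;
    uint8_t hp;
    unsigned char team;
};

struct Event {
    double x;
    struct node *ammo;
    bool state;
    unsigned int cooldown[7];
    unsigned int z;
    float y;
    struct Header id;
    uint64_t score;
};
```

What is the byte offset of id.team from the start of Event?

Header: @0: vx [4B, align 4] → 4; @4: hp [1B, align 1] → 5; @5: team [1B, align 1] → 6; +2 tail pad (align 4); size 8, align 4
@0: x [8B, align 8] → 8
@8: ammo [4B, align 4] → 12
@12: state [1B, align 1] → 13
+3 pad (align 4)
@16: cooldown [28B, align 4] → 44
@44: z [4B, align 4] → 48
@48: y [4B, align 4] → 52
@52: id [8B, align 4] → 60
within Header: team at 5
52 + 5 = 57

57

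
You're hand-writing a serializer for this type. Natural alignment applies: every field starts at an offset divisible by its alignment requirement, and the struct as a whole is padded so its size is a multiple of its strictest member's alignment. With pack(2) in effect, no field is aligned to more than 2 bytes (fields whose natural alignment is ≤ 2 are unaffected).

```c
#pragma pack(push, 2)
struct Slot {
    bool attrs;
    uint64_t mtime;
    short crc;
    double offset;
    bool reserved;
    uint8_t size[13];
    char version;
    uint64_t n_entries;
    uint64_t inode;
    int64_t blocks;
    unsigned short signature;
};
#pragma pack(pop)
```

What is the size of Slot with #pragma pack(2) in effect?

@0: attrs [1B, align 1] → 1
+1 pad (align 2)
@2: mtime [8B, align 2] → 10
@10: crc [2B, align 2] → 12
@12: offset [8B, align 2] → 20
@20: reserved [1B, align 1] → 21
@21: size [13B, align 1] → 34
@34: version [1B, align 1] → 35
+1 pad (align 2)
@36: n_entries [8B, align 2] → 44
@44: inode [8B, align 2] → 52
@52: blocks [8B, align 2] → 60
@60: signature [2B, align 2] → 62
size 62, align 2

62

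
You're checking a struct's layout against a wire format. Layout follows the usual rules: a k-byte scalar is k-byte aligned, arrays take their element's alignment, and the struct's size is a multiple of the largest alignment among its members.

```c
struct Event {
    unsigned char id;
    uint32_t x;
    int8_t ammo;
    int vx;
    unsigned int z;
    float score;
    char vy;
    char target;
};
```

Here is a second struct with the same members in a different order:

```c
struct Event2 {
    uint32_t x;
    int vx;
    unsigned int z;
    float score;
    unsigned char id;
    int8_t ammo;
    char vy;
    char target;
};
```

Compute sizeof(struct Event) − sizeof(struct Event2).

8

@0: id [1B, align 1] → 1
+3 pad (align 4)
@4: x [4B, align 4] → 8
@8: ammo [1B, align 1] → 9
+3 pad (align 4)
@12: vx [4B, align 4] → 16
@16: z [4B, align 4] → 20
@20: score [4B, align 4] → 24
@24: vy [1B, align 1] → 25
@25: target [1B, align 1] → 26
+2 tail pad (align 4)
size 28, align 4
— Event2 —
@0: x [4B, align 4] → 4
@4: vx [4B, align 4] → 8
@8: z [4B, align 4] → 12
@12: score [4B, align 4] → 16
@16: id [1B, align 1] → 17
@17: ammo [1B, align 1] → 18
@18: vy [1B, align 1] → 19
@19: target [1B, align 1] → 20
size 20, align 4
28 − 20 = 8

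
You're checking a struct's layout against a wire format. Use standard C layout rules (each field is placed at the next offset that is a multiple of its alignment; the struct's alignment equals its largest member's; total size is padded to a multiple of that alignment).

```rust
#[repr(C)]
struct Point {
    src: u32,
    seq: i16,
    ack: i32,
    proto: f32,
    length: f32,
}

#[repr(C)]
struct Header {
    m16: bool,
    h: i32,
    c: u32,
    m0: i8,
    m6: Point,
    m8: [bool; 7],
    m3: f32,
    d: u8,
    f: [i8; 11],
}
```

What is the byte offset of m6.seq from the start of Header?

Point: 0..4  src  (4B, 4-aligned); 4..6  seq  (2B, 2-aligned); 6..8  -- padding (2B); 8..12  ack  (4B, 4-aligned); 12..16  proto  (4B, 4-aligned); 16..20  length  (4B, 4-aligned); sizeof = 20, alignof = 4
0..1  m16  (1B, 1-aligned)
1..4  -- padding (3B)
4..8  h  (4B, 4-aligned)
8..12  c  (4B, 4-aligned)
12..13  m0  (1B, 1-aligned)
13..16  -- padding (3B)
16..36  m6  (20B, 4-aligned)
within Point: seq at 4
16 + 4 = 20

20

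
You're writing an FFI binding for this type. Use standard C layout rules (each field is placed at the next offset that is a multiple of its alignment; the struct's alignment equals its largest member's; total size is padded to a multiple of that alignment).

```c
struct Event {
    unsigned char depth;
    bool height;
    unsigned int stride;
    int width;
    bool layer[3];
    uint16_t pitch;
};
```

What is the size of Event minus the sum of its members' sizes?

@0: depth [1B, align 1] → 1
@1: height [1B, align 1] → 2
+2 pad (align 4)
@4: stride [4B, align 4] → 8
@8: width [4B, align 4] → 12
@12: layer [3B, align 1] → 15
+1 pad (align 2)
@16: pitch [2B, align 2] → 18
+2 tail pad (align 4)
size 20, align 4
data bytes 15, size 20 → padding 5

5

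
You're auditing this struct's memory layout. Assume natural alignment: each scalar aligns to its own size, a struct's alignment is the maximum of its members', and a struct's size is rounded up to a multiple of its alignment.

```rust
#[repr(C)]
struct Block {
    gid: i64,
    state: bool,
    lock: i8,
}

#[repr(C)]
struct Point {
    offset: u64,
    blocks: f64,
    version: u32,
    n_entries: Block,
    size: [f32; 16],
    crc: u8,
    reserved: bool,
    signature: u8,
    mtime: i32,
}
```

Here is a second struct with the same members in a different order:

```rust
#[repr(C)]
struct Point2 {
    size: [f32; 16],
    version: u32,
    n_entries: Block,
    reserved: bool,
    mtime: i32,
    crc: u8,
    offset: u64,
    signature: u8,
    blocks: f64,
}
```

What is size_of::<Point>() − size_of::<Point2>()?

-16

Block: gid at 0 (size 8, align 8) → ends 8; state at 8 (size 1, align 1) → ends 9; lock at 9 (size 1, align 1) → ends 10; tail pad 6 to reach multiple of 8; total 16 bytes, alignment 8
offset at 0 (size 8, align 8) → ends 8
blocks at 8 (size 8, align 8) → ends 16
version at 16 (size 4, align 4) → ends 20
pad 4 to align 8 for n_entries
n_entries at 24 (size 16, align 8) → ends 40
size at 40 (size 64, align 4) → ends 104
crc at 104 (size 1, align 1) → ends 105
reserved at 105 (size 1, align 1) → ends 106
signature at 106 (size 1, align 1) → ends 107
pad 1 to align 4 for mtime
mtime at 108 (size 4, align 4) → ends 112
total 112 bytes, alignment 8
— Point2 —
size at 0 (size 64, align 4) → ends 64
version at 64 (size 4, align 4) → ends 68
pad 4 to align 8 for n_entries
n_entries at 72 (size 16, align 8) → ends 88
reserved at 88 (size 1, align 1) → ends 89
pad 3 to align 4 for mtime
mtime at 92 (size 4, align 4) → ends 96
crc at 96 (size 1, align 1) → ends 97
pad 7 to align 8 for offset
offset at 104 (size 8, align 8) → ends 112
signature at 112 (size 1, align 1) → ends 113
pad 7 to align 8 for blocks
blocks at 120 (size 8, align 8) → ends 128
total 128 bytes, alignment 8
112 − 128 = -16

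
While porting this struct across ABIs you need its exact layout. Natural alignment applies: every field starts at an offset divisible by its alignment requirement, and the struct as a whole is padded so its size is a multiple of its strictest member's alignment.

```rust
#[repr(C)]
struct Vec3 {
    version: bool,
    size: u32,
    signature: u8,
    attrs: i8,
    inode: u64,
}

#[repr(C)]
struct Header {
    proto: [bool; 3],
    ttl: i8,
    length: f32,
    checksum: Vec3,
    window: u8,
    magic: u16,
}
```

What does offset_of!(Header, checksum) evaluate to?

8

Vec3: version at 0 (size 1, align 1) → ends 1; pad 3 to align 4 for size; size at 4 (size 4, align 4) → ends 8; signature at 8 (size 1, align 1) → ends 9; attrs at 9 (size 1, align 1) → ends 10; pad 6 to align 8 for inode; inode at 16 (size 8, align 8) → ends 24; total 24 bytes, alignment 8
proto at 0 (size 3, align 1) → ends 3
ttl at 3 (size 1, align 1) → ends 4
length at 4 (size 4, align 4) → ends 8
checksum at 8 (size 24, align 8) → ends 32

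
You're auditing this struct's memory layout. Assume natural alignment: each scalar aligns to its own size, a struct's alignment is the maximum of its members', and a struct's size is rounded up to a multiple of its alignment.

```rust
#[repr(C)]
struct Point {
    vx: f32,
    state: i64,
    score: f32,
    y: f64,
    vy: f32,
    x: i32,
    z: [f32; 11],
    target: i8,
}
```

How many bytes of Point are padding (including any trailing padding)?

0..4  vx  (4B, 4-aligned)
4..8  -- padding (4B)
8..16  state  (8B, 8-aligned)
16..20  score  (4B, 4-aligned)
20..24  -- padding (4B)
24..32  y  (8B, 8-aligned)
32..36  vy  (4B, 4-aligned)
36..40  x  (4B, 4-aligned)
40..84  z  (44B, 4-aligned)
84..85  target  (1B, 1-aligned)
85..88  -- tail padding (3B)
sizeof = 88, alignof = 8
data bytes 77, size 88 → padding 11

11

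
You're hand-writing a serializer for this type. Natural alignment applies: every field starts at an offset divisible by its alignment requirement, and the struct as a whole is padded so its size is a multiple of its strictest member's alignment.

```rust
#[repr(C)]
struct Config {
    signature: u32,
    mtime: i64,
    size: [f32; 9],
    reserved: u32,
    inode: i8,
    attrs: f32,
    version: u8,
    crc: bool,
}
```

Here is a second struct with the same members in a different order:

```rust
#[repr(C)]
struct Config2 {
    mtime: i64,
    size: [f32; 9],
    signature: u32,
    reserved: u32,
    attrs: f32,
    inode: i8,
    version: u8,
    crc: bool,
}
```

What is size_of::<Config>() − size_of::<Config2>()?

0..4  signature  (4B, 4-aligned)
4..8  -- padding (4B)
8..16  mtime  (8B, 8-aligned)
16..52  size  (36B, 4-aligned)
52..56  reserved  (4B, 4-aligned)
56..57  inode  (1B, 1-aligned)
57..60  -- padding (3B)
60..64  attrs  (4B, 4-aligned)
64..65  version  (1B, 1-aligned)
65..66  crc  (1B, 1-aligned)
66..72  -- tail padding (6B)
sizeof = 72, alignof = 8
— Config2 —
0..8  mtime  (8B, 8-aligned)
8..44  size  (36B, 4-aligned)
44..48  signature  (4B, 4-aligned)
48..52  reserved  (4B, 4-aligned)
52..56  attrs  (4B, 4-aligned)
56..57  inode  (1B, 1-aligned)
57..58  version  (1B, 1-aligned)
58..59  crc  (1B, 1-aligned)
59..64  -- tail padding (5B)
sizeof = 64, alignof = 8
72 − 64 = 8

8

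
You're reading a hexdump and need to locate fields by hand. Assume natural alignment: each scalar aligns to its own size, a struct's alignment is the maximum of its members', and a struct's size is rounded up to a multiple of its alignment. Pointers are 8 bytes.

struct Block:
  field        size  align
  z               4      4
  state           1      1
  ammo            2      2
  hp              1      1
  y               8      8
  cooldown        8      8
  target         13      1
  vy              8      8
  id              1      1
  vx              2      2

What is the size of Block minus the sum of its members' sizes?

16

@0: z [4B, align 4] → 4
@4: state [1B, align 1] → 5
+1 pad (align 2)
@6: ammo [2B, align 2] → 8
@8: hp [1B, align 1] → 9
+7 pad (align 8)
@16: y [8B, align 8] → 24
@24: cooldown [8B, align 8] → 32
@32: target [13B, align 1] → 45
+3 pad (align 8)
@48: vy [8B, align 8] → 56
@56: id [1B, align 1] → 57
+1 pad (align 2)
@58: vx [2B, align 2] → 60
+4 tail pad (align 8)
size 64, align 8
data bytes 48, size 64 → padding 16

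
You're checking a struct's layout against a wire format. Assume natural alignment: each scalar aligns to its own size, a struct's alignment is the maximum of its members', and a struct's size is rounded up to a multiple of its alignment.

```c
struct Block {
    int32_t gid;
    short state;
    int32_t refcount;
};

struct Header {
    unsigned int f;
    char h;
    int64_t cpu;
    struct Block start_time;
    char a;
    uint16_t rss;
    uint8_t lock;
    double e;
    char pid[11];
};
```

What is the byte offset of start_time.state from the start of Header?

Block: @0: gid [4B, align 4] → 4; @4: state [2B, align 2] → 6; +2 pad (align 4); @8: refcount [4B, align 4] → 12; size 12, align 4
@0: f [4B, align 4] → 4
@4: h [1B, align 1] → 5
+3 pad (align 8)
@8: cpu [8B, align 8] → 16
@16: start_time [12B, align 4] → 28
within Block: state at 4
16 + 4 = 20

20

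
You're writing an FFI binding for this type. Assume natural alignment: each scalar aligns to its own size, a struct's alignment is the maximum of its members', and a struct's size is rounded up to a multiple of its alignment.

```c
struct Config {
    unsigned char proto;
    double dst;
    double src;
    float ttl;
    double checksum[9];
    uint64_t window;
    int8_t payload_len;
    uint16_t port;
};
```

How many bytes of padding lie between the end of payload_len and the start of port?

1

@0: proto [1B, align 1] → 1
+7 pad (align 8)
@8: dst [8B, align 8] → 16
@16: src [8B, align 8] → 24
@24: ttl [4B, align 4] → 28
+4 pad (align 8)
@32: checksum [72B, align 8] → 104
@104: window [8B, align 8] → 112
@112: payload_len [1B, align 1] → 113
+1 pad (align 2)
@114: port [2B, align 2] → 116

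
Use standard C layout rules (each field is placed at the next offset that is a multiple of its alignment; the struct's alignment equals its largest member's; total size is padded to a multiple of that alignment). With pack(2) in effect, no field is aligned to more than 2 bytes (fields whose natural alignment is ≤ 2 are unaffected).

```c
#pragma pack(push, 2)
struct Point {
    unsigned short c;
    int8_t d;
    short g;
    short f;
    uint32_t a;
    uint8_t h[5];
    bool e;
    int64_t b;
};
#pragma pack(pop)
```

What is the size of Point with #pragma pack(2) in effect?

c at 0 (size 2, align 2) → ends 2
d at 2 (size 1, align 1) → ends 3
pad 1 to align 2 for g
g at 4 (size 2, align 2) → ends 6
f at 6 (size 2, align 2) → ends 8
a at 8 (size 4, align 2) → ends 12
h at 12 (size 5, align 1) → ends 17
e at 17 (size 1, align 1) → ends 18
b at 18 (size 8, align 2) → ends 26
total 26 bytes, alignment 2

26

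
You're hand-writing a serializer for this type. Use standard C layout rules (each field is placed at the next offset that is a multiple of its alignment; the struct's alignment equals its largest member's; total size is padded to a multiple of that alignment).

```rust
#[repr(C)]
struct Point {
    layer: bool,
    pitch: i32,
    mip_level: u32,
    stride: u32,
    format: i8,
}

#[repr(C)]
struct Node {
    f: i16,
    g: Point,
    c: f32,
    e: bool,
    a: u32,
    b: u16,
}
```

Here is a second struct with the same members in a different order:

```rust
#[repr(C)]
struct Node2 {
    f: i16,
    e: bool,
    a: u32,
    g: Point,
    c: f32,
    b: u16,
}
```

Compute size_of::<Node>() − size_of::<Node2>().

4

Point: 0..1  layer  (1B, 1-aligned); 1..4  -- padding (3B); 4..8  pitch  (4B, 4-aligned); 8..12  mip_level  (4B, 4-aligned); 12..16  stride  (4B, 4-aligned); 16..17  format  (1B, 1-aligned); 17..20  -- tail padding (3B); sizeof = 20, alignof = 4
0..2  f  (2B, 2-aligned)
2..4  -- padding (2B)
4..24  g  (20B, 4-aligned)
24..28  c  (4B, 4-aligned)
28..29  e  (1B, 1-aligned)
29..32  -- padding (3B)
32..36  a  (4B, 4-aligned)
36..38  b  (2B, 2-aligned)
38..40  -- tail padding (2B)
sizeof = 40, alignof = 4
— Node2 —
0..2  f  (2B, 2-aligned)
2..3  e  (1B, 1-aligned)
3..4  -- padding (1B)
4..8  a  (4B, 4-aligned)
8..28  g  (20B, 4-aligned)
28..32  c  (4B, 4-aligned)
32..34  b  (2B, 2-aligned)
34..36  -- tail padding (2B)
sizeof = 36, alignof = 4
40 − 36 = 4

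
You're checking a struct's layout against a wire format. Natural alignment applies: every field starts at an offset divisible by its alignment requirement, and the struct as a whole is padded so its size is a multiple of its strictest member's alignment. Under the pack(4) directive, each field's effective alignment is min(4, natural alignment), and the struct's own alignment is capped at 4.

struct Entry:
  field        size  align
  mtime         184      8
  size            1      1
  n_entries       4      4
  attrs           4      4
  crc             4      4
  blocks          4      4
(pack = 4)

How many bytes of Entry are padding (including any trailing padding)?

0..184  mtime  (184B, 4-aligned)
184..185  size  (1B, 1-aligned)
185..188  -- padding (3B)
188..192  n_entries  (4B, 4-aligned)
192..196  attrs  (4B, 4-aligned)
196..200  crc  (4B, 4-aligned)
200..204  blocks  (4B, 4-aligned)
sizeof = 204, alignof = 4
data bytes 201, size 204 → padding 3

3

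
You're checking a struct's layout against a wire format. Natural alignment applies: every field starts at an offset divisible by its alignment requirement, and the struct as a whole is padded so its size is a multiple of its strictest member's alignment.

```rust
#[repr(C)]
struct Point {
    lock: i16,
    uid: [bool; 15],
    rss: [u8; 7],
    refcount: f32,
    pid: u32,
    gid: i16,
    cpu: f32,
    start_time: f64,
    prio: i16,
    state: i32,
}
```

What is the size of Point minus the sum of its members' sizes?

@0: lock [2B, align 2] → 2
@2: uid [15B, align 1] → 17
@17: rss [7B, align 1] → 24
@24: refcount [4B, align 4] → 28
@28: pid [4B, align 4] → 32
@32: gid [2B, align 2] → 34
+2 pad (align 4)
@36: cpu [4B, align 4] → 40
@40: start_time [8B, align 8] → 48
@48: prio [2B, align 2] → 50
+2 pad (align 4)
@52: state [4B, align 4] → 56
size 56, align 8
data bytes 52, size 56 → padding 4

4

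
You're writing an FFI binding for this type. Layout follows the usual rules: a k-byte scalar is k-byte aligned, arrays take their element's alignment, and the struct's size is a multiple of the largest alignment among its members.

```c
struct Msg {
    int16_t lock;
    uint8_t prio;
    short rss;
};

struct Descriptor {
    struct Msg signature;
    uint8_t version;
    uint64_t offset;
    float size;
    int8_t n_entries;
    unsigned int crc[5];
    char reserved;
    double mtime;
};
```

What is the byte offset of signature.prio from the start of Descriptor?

2

Msg: @0: lock [2B, align 2] → 2; @2: prio [1B, align 1] → 3; +1 pad (align 2); @4: rss [2B, align 2] → 6; size 6, align 2
@0: signature [6B, align 2] → 6
within Msg: prio at 2
0 + 2 = 2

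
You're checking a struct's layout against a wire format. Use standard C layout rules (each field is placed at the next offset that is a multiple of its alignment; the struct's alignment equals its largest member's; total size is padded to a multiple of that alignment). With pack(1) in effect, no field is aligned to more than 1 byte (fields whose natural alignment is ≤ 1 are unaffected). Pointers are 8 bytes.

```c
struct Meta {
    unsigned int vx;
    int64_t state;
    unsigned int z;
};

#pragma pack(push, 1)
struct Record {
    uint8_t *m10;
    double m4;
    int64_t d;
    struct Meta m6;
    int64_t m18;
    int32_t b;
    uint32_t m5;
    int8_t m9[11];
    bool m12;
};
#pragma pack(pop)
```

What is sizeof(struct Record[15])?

1140

Meta: @0: vx [4B, align 4] → 4; +4 pad (align 8); @8: state [8B, align 8] → 16; @16: z [4B, align 4] → 20; +4 tail pad (align 8); size 24, align 8
@0: m10 [8B, align 1] → 8
@8: m4 [8B, align 1] → 16
@16: d [8B, align 1] → 24
@24: m6 [24B, align 1] → 48
@48: m18 [8B, align 1] → 56
@56: b [4B, align 1] → 60
@60: m5 [4B, align 1] → 64
@64: m9 [11B, align 1] → 75
@75: m12 [1B, align 1] → 76
size 76, align 1
array of 15: 15 × 76 = 1140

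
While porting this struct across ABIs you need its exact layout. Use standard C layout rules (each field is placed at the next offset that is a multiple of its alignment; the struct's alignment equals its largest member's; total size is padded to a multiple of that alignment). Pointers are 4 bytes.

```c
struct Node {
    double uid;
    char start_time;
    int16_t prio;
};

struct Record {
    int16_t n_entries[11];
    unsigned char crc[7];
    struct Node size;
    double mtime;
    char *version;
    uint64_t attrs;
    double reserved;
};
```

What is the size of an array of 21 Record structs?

Node: uid at 0 (size 8, align 8) → ends 8; start_time at 8 (size 1, align 1) → ends 9; pad 1 to align 2 for prio; prio at 10 (size 2, align 2) → ends 12; tail pad 4 to reach multiple of 8; total 16 bytes, alignment 8
n_entries at 0 (size 22, align 2) → ends 22
crc at 22 (size 7, align 1) → ends 29
pad 3 to align 8 for size
size at 32 (size 16, align 8) → ends 48
mtime at 48 (size 8, align 8) → ends 56
version at 56 (size 4, align 4) → ends 60
pad 4 to align 8 for attrs
attrs at 64 (size 8, align 8) → ends 72
reserved at 72 (size 8, align 8) → ends 80
total 80 bytes, alignment 8
array of 21: 21 × 80 = 1680

1680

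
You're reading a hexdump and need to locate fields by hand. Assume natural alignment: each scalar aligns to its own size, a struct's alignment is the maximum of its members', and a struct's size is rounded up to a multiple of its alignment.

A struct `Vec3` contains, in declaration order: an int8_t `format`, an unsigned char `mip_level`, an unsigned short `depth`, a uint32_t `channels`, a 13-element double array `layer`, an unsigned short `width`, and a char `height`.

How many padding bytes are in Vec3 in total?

5

0..1  format  (1B, 1-aligned)
1..2  mip_level  (1B, 1-aligned)
2..4  depth  (2B, 2-aligned)
4..8  channels  (4B, 4-aligned)
8..112  layer  (104B, 8-aligned)
112..114  width  (2B, 2-aligned)
114..115  height  (1B, 1-aligned)
115..120  -- tail padding (5B)
sizeof = 120, alignof = 8
data bytes 115, size 120 → padding 5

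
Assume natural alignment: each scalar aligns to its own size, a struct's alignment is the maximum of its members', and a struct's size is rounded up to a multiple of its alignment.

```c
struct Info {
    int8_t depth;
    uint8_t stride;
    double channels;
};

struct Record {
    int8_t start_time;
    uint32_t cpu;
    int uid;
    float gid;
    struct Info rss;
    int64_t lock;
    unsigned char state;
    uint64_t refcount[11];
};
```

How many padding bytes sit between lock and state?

0

Info: depth at 0 (size 1, align 1) → ends 1; stride at 1 (size 1, align 1) → ends 2; pad 6 to align 8 for channels; channels at 8 (size 8, align 8) → ends 16; total 16 bytes, alignment 8
start_time at 0 (size 1, align 1) → ends 1
pad 3 to align 4 for cpu
cpu at 4 (size 4, align 4) → ends 8
uid at 8 (size 4, align 4) → ends 12
gid at 12 (size 4, align 4) → ends 16
rss at 16 (size 16, align 8) → ends 32
lock at 32 (size 8, align 8) → ends 40
state at 40 (size 1, align 1) → ends 41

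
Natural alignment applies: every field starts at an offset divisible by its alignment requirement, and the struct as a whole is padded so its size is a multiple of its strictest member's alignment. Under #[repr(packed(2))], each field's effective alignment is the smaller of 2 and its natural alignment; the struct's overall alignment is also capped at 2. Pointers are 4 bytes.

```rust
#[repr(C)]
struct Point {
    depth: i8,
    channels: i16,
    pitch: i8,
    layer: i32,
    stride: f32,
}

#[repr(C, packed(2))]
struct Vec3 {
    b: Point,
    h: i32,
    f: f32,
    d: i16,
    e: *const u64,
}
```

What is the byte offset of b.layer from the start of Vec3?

Point: @0: depth [1B, align 1] → 1; +1 pad (align 2); @2: channels [2B, align 2] → 4; @4: pitch [1B, align 1] → 5; +3 pad (align 4); @8: layer [4B, align 4] → 12; @12: stride [4B, align 4] → 16; size 16, align 4
@0: b [16B, align 2] → 16
within Point: layer at 8
0 + 8 = 8

8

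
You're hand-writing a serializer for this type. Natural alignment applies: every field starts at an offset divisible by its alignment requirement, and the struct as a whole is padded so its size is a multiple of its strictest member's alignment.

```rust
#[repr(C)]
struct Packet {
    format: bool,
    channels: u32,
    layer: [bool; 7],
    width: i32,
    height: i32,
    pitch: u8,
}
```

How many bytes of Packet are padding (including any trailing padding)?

7

@0: format [1B, align 1] → 1
+3 pad (align 4)
@4: channels [4B, align 4] → 8
@8: layer [7B, align 1] → 15
+1 pad (align 4)
@16: width [4B, align 4] → 20
@20: height [4B, align 4] → 24
@24: pitch [1B, align 1] → 25
+3 tail pad (align 4)
size 28, align 4
data bytes 21, size 28 → padding 7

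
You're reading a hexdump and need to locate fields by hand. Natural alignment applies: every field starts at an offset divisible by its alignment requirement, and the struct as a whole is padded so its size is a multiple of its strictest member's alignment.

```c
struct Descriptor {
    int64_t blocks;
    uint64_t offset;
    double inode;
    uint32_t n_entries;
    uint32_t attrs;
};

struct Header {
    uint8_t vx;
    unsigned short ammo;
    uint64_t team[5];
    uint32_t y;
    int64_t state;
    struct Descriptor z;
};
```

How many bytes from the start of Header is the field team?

8

Descriptor: @0: blocks [8B, align 8] → 8; @8: offset [8B, align 8] → 16; @16: inode [8B, align 8] → 24; @24: n_entries [4B, align 4] → 28; @28: attrs [4B, align 4] → 32; size 32, align 8
@0: vx [1B, align 1] → 1
+1 pad (align 2)
@2: ammo [2B, align 2] → 4
+4 pad (align 8)
@8: team [40B, align 8] → 48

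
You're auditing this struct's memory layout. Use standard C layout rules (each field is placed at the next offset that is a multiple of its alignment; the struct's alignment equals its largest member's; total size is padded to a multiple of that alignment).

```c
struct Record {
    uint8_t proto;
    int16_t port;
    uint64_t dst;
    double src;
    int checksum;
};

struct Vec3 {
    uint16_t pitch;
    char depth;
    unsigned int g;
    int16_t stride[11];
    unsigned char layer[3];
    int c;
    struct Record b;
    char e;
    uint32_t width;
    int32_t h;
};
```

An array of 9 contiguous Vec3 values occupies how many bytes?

792

Record: proto at 0 (size 1, align 1) → ends 1; pad 1 to align 2 for port; port at 2 (size 2, align 2) → ends 4; pad 4 to align 8 for dst; dst at 8 (size 8, align 8) → ends 16; src at 16 (size 8, align 8) → ends 24; checksum at 24 (size 4, align 4) → ends 28; tail pad 4 to reach multiple of 8; total 32 bytes, alignment 8
pitch at 0 (size 2, align 2) → ends 2
depth at 2 (size 1, align 1) → ends 3
pad 1 to align 4 for g
g at 4 (size 4, align 4) → ends 8
stride at 8 (size 22, align 2) → ends 30
layer at 30 (size 3, align 1) → ends 33
pad 3 to align 4 for c
c at 36 (size 4, align 4) → ends 40
b at 40 (size 32, align 8) → ends 72
e at 72 (size 1, align 1) → ends 73
pad 3 to align 4 for width
width at 76 (size 4, align 4) → ends 80
h at 80 (size 4, align 4) → ends 84
tail pad 4 to reach multiple of 8
total 88 bytes, alignment 8
array of 9: 9 × 88 = 792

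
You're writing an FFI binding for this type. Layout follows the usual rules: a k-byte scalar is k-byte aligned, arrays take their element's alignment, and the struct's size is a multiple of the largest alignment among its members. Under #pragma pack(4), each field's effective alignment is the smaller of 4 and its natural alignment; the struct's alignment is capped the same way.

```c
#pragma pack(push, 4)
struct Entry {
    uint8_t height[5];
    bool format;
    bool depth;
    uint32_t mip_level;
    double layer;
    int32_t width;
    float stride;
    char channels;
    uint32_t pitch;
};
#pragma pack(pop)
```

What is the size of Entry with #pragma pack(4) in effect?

36

@0: height [5B, align 1] → 5
@5: format [1B, align 1] → 6
@6: depth [1B, align 1] → 7
+1 pad (align 4)
@8: mip_level [4B, align 4] → 12
@12: layer [8B, align 4] → 20
@20: width [4B, align 4] → 24
@24: stride [4B, align 4] → 28
@28: channels [1B, align 1] → 29
+3 pad (align 4)
@32: pitch [4B, align 4] → 36
size 36, align 4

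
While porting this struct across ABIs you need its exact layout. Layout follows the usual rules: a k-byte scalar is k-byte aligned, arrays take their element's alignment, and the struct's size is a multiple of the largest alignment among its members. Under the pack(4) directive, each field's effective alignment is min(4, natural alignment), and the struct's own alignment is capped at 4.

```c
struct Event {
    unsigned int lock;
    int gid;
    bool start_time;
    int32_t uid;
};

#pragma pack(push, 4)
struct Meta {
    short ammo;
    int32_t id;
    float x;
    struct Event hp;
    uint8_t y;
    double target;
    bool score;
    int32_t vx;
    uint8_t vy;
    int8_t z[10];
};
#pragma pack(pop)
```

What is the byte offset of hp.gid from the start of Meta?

16

Event: @0: lock [4B, align 4] → 4; @4: gid [4B, align 4] → 8; @8: start_time [1B, align 1] → 9; +3 pad (align 4); @12: uid [4B, align 4] → 16; size 16, align 4
@0: ammo [2B, align 2] → 2
+2 pad (align 4)
@4: id [4B, align 4] → 8
@8: x [4B, align 4] → 12
@12: hp [16B, align 4] → 28
within Event: gid at 4
12 + 4 = 16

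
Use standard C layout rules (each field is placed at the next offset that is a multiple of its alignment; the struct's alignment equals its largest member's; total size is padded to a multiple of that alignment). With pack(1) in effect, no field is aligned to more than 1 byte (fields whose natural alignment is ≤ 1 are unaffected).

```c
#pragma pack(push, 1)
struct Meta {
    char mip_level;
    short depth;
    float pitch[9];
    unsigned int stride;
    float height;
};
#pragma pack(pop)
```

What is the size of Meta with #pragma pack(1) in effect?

47

0..1  mip_level  (1B, 1-aligned)
1..3  depth  (2B, 1-aligned)
3..39  pitch  (36B, 1-aligned)
39..43  stride  (4B, 1-aligned)
43..47  height  (4B, 1-aligned)
sizeof = 47, alignof = 1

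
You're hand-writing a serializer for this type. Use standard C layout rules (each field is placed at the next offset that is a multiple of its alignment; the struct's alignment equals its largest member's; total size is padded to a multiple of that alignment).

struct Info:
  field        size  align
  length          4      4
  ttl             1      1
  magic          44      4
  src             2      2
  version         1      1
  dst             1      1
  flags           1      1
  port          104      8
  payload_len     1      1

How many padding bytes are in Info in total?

@0: length [4B, align 4] → 4
@4: ttl [1B, align 1] → 5
+3 pad (align 4)
@8: magic [44B, align 4] → 52
@52: src [2B, align 2] → 54
@54: version [1B, align 1] → 55
@55: dst [1B, align 1] → 56
@56: flags [1B, align 1] → 57
+7 pad (align 8)
@64: port [104B, align 8] → 168
@168: payload_len [1B, align 1] → 169
+7 tail pad (align 8)
size 176, align 8
data bytes 159, size 176 → padding 17

17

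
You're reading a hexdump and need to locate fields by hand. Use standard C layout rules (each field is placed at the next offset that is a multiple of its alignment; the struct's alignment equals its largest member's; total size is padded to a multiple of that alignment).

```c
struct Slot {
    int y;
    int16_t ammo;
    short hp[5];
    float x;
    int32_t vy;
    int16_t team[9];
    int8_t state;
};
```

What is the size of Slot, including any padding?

@0: y [4B, align 4] → 4
@4: ammo [2B, align 2] → 6
@6: hp [10B, align 2] → 16
@16: x [4B, align 4] → 20
@20: vy [4B, align 4] → 24
@24: team [18B, align 2] → 42
@42: state [1B, align 1] → 43
+1 tail pad (align 4)
size 44, align 4

44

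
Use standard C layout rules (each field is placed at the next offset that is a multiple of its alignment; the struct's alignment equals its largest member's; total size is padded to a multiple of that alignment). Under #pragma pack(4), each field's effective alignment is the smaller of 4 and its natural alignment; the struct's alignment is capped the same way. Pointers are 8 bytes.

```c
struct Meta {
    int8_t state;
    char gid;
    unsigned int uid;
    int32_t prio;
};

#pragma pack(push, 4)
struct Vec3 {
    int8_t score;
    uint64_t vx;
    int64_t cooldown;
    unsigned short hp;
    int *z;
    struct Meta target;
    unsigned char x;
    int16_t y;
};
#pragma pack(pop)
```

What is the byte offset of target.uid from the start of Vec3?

36

Meta: 0..1  state  (1B, 1-aligned); 1..2  gid  (1B, 1-aligned); 2..4  -- padding (2B); 4..8  uid  (4B, 4-aligned); 8..12  prio  (4B, 4-aligned); sizeof = 12, alignof = 4
0..1  score  (1B, 1-aligned)
1..4  -- padding (3B)
4..12  vx  (8B, 4-aligned)
12..20  cooldown  (8B, 4-aligned)
20..22  hp  (2B, 2-aligned)
22..24  -- padding (2B)
24..32  z  (8B, 4-aligned)
32..44  target  (12B, 4-aligned)
within Meta: uid at 4
32 + 4 = 36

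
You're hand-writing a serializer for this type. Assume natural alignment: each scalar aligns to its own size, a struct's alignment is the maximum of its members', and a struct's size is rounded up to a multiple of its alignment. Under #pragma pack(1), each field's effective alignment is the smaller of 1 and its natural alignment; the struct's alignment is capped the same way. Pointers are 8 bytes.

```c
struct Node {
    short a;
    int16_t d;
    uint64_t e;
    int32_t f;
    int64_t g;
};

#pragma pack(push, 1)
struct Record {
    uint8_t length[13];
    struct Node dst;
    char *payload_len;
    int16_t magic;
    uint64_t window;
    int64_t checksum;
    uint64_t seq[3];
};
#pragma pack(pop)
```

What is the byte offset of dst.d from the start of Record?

15

Node: a at 0 (size 2, align 2) → ends 2; d at 2 (size 2, align 2) → ends 4; pad 4 to align 8 for e; e at 8 (size 8, align 8) → ends 16; f at 16 (size 4, align 4) → ends 20; pad 4 to align 8 for g; g at 24 (size 8, align 8) → ends 32; total 32 bytes, alignment 8
length at 0 (size 13, align 1) → ends 13
dst at 13 (size 32, align 1) → ends 45
within Node: d at 2
13 + 2 = 15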